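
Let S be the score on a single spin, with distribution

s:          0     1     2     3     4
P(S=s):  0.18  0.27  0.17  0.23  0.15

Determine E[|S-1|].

E[|S-1|] = Σ |s-1|·P(S=s)
 = 1·0.18 + 0·0.27 + 1·0.17 + 2·0.23 + 3·0.15
 = 0.18 + 0 + 0.17 + 0.46 + 0.45
 = 1.26

1.26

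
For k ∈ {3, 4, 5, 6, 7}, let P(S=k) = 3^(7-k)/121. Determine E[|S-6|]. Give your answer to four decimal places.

2.5372

E[|S-6|] = Σ |s-6|·P(S=s)
 = 3·81/121 + 2·27/121 + 1·9/121 + 0·3/121 + 1·1/121
 = 243/121 + 54/121 + 9/121 + 0 + 1/121
 = 307/121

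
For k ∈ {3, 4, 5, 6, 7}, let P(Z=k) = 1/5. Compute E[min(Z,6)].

4.8

E[min(Z,6)] = Σ min(z,6)·P(Z=z)
 = 3·1/5 + 4·1/5 + 5·1/5 + 6·1/5 + 6·1/5
 = 3/5 + 4/5 + 1 + 6/5 + 6/5
 = 24/5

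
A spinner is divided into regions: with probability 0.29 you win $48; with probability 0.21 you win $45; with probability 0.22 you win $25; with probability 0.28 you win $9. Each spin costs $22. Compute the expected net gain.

E[payout] = 48·0.29 + 45·0.21 + 25·0.22 + 9·0.28
 = 13.92 + 9.45 + 5.5 + 2.52
 = 31.39
Net = 31.39 - 22 = 9.39

9.39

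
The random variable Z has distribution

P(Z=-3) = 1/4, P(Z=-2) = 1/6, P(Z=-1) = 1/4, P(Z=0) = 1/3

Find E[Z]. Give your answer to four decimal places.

E[Z] = Σ z·P(Z=z)
 = (-3)·1/4 + (-2)·1/6 + (-1)·1/4 + 0·1/3
 = (-3/4) + (-1/3) + (-1/4) + 0
 = -4/3

-1.3333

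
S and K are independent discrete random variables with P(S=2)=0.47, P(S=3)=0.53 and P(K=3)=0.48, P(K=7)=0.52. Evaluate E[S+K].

7.61

E[S+K] = Σ_s Σ_k (s+k) · P(S=s)P(K=k)
 = 5·0.2256 + 9·0.2444 + 6·0.2544 + 10·0.2756
 = 1.128 + 2.1996 + 1.5264 + 2.756
 = 7.61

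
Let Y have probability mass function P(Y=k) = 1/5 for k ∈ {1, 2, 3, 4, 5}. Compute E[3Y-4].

E[3Y-4] = Σ (3y-4)·P(Y=y)
 = (-1)·1/5 + 2·1/5 + 5·1/5 + 8·1/5 + 11·1/5
 = (-1/5) + 2/5 + 1 + 8/5 + 11/5
 = 5

5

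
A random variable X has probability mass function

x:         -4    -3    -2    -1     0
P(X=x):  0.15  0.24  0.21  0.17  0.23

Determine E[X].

E[X] = Σ x·P(X=x)
 = (-4)·0.15 + (-3)·0.24 + (-2)·0.21 + (-1)·0.17 + 0·0.23
 = (-0.6) + (-0.72) + (-0.42) + (-0.17) + 0
 = -1.91

-1.91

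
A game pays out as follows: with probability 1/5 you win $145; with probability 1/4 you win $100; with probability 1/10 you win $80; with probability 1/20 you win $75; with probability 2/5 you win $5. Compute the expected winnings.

E[payout] = 145·1/5 + 100·1/4 + 80·1/10 + 75·1/20 + 5·2/5
 = 29 + 25 + 8 + 15/4 + 2
 = 271/4

67.75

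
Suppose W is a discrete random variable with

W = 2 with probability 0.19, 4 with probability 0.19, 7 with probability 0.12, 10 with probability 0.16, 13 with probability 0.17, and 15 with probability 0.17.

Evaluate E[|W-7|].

4.38

E[|W-7|] = Σ |w-7|·P(W=w)
 = 5·0.19 + 3·0.19 + 0·0.12 + 3·0.16 + 6·0.17 + 8·0.17
 = 0.95 + 0.57 + 0 + 0.48 + 1.02 + 1.36
 = 4.38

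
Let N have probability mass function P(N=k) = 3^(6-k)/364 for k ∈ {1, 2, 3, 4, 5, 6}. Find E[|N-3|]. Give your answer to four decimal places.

1.6071

E[|N-3|] = Σ |n-3|·P(N=n)
 = 2·243/364 + 1·81/364 + 0·27/364 + 1·9/364 + 2·3/364 + 3·1/364
 = 243/182 + 81/364 + 0 + 9/364 + 3/182 + 3/364
 = 45/28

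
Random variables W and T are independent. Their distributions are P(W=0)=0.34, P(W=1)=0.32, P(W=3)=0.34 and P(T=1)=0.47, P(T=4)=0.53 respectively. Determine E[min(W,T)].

E[min(W,T)] = Σ_w Σ_t min(w,t) · P(W=w)P(T=t)
 = 0·0.1598 + 0·0.1802 + 1·0.1504 + 1·0.1696 + 1·0.1598 + 3·0.1802
 = 0 + 0 + 0.1504 + 0.1696 + 0.1598 + 0.5406
 = 1.0204

1.0204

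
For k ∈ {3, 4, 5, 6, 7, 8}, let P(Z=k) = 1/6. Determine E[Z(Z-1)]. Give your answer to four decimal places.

E[Z(Z-1)] = Σ z(z-1)·P(Z=z)
 = 6·1/6 + 12·1/6 + 20·1/6 + 30·1/6 + 42·1/6 + 56·1/6
 = 1 + 2 + 10/3 + 5 + 7 + 28/3
 = 83/3

27.6667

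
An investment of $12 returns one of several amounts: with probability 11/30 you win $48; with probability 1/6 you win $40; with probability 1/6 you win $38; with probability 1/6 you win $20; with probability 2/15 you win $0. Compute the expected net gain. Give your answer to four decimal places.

21.9333

E[payout] = 48·11/30 + 40·1/6 + 38·1/6 + 20·1/6 + 0·2/15
 = 88/5 + 20/3 + 19/3 + 10/3 + 0
 = 509/15
Net = 509/15 - 12 = 329/15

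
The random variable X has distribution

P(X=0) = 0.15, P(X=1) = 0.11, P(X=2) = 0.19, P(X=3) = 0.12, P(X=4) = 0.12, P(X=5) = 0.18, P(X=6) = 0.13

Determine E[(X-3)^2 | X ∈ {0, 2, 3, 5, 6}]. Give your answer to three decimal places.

4.455

P(X ∈ {0, 2, 3, 5, 6}) = 0.15 + 0.19 + 0.12 + 0.18 + 0.13 = 0.77.
E[(X-3)^2 | X ∈ {0, 2, 3, 5, 6}] = [9·0.15 + 1·0.19 + 0·0.12 + 4·0.18 + 9·0.13] / 0.77
 = 3.43 / 0.77
 = 49/11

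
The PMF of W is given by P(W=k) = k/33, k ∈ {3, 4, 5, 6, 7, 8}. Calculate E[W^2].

E[W^2] = Σ w^2·P(W=w)
 = 9·1/11 + 16·4/33 + 25·5/33 + 36·2/11 + 49·7/33 + 64·8/33
 = 9/11 + 64/33 + 125/33 + 72/11 + 343/33 + 512/33
 = 39

39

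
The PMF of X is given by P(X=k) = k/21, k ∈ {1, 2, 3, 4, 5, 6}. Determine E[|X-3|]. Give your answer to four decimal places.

E[|X-3|] = Σ |x-3|·P(X=x)
 = 2·1/21 + 1·2/21 + 0·1/7 + 1·4/21 + 2·5/21 + 3·2/7
 = 2/21 + 2/21 + 0 + 4/21 + 10/21 + 6/7
 = 12/7

1.7143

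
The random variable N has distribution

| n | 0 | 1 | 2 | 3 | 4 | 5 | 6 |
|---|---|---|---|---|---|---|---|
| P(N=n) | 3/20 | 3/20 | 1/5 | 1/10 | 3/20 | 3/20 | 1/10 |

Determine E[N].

2.8

E[N] = Σ n·P(N=n)
 = 0·3/20 + 1·3/20 + 2·1/5 + 3·1/10 + 4·3/20 + 5·3/20 + 6·1/10
 = 0 + 3/20 + 2/5 + 3/10 + 3/5 + 3/4 + 3/5
 = 14/5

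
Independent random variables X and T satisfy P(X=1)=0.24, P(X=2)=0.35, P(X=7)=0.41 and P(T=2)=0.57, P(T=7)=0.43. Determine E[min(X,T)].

2.6415

E[min(X,T)] = Σ_x Σ_t min(x,t) · P(X=x)P(T=t)
 = 1·0.1368 + 1·0.1032 + 2·0.1995 + 2·0.1505 + 2·0.2337 + 7·0.1763
 = 0.1368 + 0.1032 + 0.399 + 0.301 + 0.4674 + 1.2341
 = 2.6415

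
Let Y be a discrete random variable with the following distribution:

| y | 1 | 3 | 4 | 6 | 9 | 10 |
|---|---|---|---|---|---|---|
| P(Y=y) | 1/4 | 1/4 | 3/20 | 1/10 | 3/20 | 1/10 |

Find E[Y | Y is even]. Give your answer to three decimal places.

6.286

P(Y is even) = 3/20 + 1/10 + 1/10 = 7/20.
E[Y | Y is even] = [4·3/20 + 6·1/10 + 10·1/10] / (7/20)
 = 11/5 / (7/20)
 = 44/7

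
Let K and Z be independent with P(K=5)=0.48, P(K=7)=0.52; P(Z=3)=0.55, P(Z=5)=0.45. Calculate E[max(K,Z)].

E[max(K,Z)] = Σ_k Σ_z max(k,z) · P(K=k)P(Z=z)
 = 5·0.264 + 5·0.216 + 7·0.286 + 7·0.234
 = 1.32 + 1.08 + 2.002 + 1.638
 = 6.04

6.04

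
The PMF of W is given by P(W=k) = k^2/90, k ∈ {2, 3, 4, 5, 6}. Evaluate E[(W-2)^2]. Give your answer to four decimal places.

E[(W-2)^2] = Σ (w-2)^2·P(W=w)
 = 0·2/45 + 1·1/10 + 4·8/45 + 9·5/18 + 16·2/5
 = 0 + 1/10 + 32/45 + 5/2 + 32/5
 = 437/45

9.7111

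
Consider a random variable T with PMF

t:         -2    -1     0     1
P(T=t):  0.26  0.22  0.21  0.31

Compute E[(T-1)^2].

3.43

E[(T-1)^2] = Σ (t-1)^2·P(T=t)
 = 9·0.26 + 4·0.22 + 1·0.21 + 0·0.31
 = 2.34 + 0.88 + 0.21 + 0
 = 3.43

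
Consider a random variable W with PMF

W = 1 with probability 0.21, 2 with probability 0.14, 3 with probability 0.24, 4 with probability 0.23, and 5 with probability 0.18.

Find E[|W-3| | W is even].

1

P(W is even) = 0.14 + 0.23 = 0.37.
E[|W-3| | W is even] = [1·0.14 + 1·0.23] / 0.37
 = 0.37 / 0.37
 = 1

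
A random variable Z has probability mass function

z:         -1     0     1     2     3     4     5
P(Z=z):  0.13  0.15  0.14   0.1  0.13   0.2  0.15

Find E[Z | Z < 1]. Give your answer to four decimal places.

P(Z < 1) = 0.13 + 0.15 = 0.28.
E[Z | Z < 1] = [(-1)·0.13 + 0·0.15] / 0.28
 = -0.13 / 0.28
 = -13/28

-0.4643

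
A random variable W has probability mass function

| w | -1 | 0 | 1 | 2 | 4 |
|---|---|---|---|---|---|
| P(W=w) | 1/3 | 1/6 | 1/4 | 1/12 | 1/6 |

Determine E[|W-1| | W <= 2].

P(W <= 2) = 1/3 + 1/6 + 1/4 + 1/12 = 5/6.
E[|W-1| | W <= 2] = [2·1/3 + 1·1/6 + 0·1/4 + 1·1/12] / (5/6)
 = 11/12 / (5/6)
 = 11/10

1.1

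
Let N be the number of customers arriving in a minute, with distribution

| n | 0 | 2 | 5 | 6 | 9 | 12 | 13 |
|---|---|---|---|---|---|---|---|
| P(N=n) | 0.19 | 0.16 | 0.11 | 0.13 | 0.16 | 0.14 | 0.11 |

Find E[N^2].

E[N^2] = Σ n^2·P(N=n)
 = 0·0.19 + 4·0.16 + 25·0.11 + 36·0.13 + 81·0.16 + 144·0.14 + 169·0.11
 = 0 + 0.64 + 2.75 + 4.68 + 12.96 + 20.16 + 18.59
 = 59.78

59.78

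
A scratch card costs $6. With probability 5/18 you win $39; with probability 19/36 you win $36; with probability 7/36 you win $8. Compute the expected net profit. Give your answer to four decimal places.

25.3889

E[payout] = 39·5/18 + 36·19/36 + 8·7/36
 = 65/6 + 19 + 14/9
 = 565/18
Net = 565/18 - 6 = 457/18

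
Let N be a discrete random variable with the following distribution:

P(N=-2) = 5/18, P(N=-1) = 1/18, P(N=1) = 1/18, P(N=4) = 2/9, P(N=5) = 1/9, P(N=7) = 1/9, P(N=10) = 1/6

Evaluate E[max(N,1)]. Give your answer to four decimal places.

4.2778

E[max(N,1)] = Σ max(n,1)·P(N=n)
 = 1·5/18 + 1·1/18 + 1·1/18 + 4·2/9 + 5·1/9 + 7·1/9 + 10·1/6
 = 5/18 + 1/18 + 1/18 + 8/9 + 5/9 + 7/9 + 5/3
 = 77/18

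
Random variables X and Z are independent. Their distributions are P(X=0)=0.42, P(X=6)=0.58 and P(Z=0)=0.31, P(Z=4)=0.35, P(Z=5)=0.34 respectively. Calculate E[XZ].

10.788

E[XZ] = Σ_x Σ_z xz · P(X=x)P(Z=z)
 = 0·0.1302 + 0·0.147 + 0·0.1428 + 0·0.1798 + 24·0.203 + 30·0.1972
 = 0 + 0 + 0 + 0 + 4.872 + 5.916
 = 10.788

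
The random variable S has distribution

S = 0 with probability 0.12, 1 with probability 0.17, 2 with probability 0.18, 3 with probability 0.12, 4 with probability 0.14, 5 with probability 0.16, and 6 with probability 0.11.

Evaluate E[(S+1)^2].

18.99

E[(S+1)^2] = Σ (s+1)^2·P(S=s)
 = 1·0.12 + 4·0.17 + 9·0.18 + 16·0.12 + 25·0.14 + 36·0.16 + 49·0.11
 = 0.12 + 0.68 + 1.62 + 1.92 + 3.5 + 5.76 + 5.39
 = 18.99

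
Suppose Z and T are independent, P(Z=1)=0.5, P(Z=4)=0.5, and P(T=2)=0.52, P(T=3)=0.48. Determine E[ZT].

6.2

E[ZT] = Σ_z Σ_t zt · P(Z=z)P(T=t)
 = 2·0.26 + 3·0.24 + 8·0.26 + 12·0.24
 = 0.52 + 0.72 + 2.08 + 2.88
 = 6.2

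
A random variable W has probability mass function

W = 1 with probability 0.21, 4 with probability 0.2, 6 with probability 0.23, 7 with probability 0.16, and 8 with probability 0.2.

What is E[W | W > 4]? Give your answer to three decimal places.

6.949

P(W > 4) = 0.23 + 0.16 + 0.2 = 0.59.
E[W | W > 4] = [6·0.23 + 7·0.16 + 8·0.2] / 0.59
 = 4.1 / 0.59
 = 410/59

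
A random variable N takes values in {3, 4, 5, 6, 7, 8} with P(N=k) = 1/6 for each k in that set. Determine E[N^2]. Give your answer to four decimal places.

E[N^2] = Σ n^2·P(N=n)
 = 9·1/6 + 16·1/6 + 25·1/6 + 36·1/6 + 49·1/6 + 64·1/6
 = 3/2 + 8/3 + 25/6 + 6 + 49/6 + 32/3
 = 199/6

33.1667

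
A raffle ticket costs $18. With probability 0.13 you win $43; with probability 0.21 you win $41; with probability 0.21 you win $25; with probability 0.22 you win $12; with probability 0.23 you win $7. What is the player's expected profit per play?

E[payout] = 43·0.13 + 41·0.21 + 25·0.21 + 12·0.22 + 7·0.23
 = 5.59 + 8.61 + 5.25 + 2.64 + 1.61
 = 23.7
Net = 23.7 - 18 = 5.7

5.7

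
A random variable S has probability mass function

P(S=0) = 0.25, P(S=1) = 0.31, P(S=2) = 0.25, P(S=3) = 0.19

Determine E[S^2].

E[S^2] = Σ s^2·P(S=s)
 = 0·0.25 + 1·0.31 + 4·0.25 + 9·0.19
 = 0 + 0.31 + 1 + 1.71
 = 3.02

3.02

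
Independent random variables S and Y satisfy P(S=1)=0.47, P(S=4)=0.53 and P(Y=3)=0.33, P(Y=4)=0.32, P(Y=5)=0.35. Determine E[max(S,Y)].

4.1949

E[max(S,Y)] = Σ_s Σ_y max(s,y) · P(S=s)P(Y=y)
 = 3·0.1551 + 4·0.1504 + 5·0.1645 + 4·0.1749 + 4·0.1696 + 5·0.1855
 = 0.4653 + 0.6016 + 0.8225 + 0.6996 + 0.6784 + 0.9275
 = 4.1949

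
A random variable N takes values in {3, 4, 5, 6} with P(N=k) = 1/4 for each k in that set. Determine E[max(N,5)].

E[max(N,5)] = Σ max(n,5)·P(N=n)
 = 5·1/4 + 5·1/4 + 5·1/4 + 6·1/4
 = 5/4 + 5/4 + 5/4 + 3/2
 = 21/4

5.25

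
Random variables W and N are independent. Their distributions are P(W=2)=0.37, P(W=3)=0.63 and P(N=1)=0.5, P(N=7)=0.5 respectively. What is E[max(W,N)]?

4.815

E[max(W,N)] = Σ_w Σ_n max(w,n) · P(W=w)P(N=n)
 = 2·0.185 + 7·0.185 + 3·0.315 + 7·0.315
 = 0.37 + 1.295 + 0.945 + 2.205
 = 4.815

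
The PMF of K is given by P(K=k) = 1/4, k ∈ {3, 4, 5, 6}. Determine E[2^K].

30

E[2^K] = Σ 2^k·P(K=k)
 = 8·1/4 + 16·1/4 + 32·1/4 + 64·1/4
 = 2 + 4 + 8 + 16
 = 30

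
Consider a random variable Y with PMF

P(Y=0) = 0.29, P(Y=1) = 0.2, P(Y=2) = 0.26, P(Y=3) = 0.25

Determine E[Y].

1.47

E[Y] = Σ y·P(Y=y)
 = 0·0.29 + 1·0.2 + 2·0.26 + 3·0.25
 = 0 + 0.2 + 0.52 + 0.75
 = 1.47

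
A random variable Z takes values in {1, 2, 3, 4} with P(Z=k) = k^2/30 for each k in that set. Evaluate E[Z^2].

11.8

E[Z^2] = Σ z^2·P(Z=z)
 = 1·1/30 + 4·2/15 + 9·3/10 + 16·8/15
 = 1/30 + 8/15 + 27/10 + 128/15
 = 59/5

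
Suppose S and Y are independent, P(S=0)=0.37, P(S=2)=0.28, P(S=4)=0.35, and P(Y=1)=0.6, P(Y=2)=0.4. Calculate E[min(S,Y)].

E[min(S,Y)] = Σ_s Σ_y min(s,y) · P(S=s)P(Y=y)
 = 0·0.222 + 0·0.148 + 1·0.168 + 2·0.112 + 1·0.21 + 2·0.14
 = 0 + 0 + 0.168 + 0.224 + 0.21 + 0.28
 = 0.882

0.882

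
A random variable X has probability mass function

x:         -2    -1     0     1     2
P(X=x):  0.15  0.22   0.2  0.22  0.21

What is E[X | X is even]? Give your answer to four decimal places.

P(X is even) = 0.15 + 0.2 + 0.21 = 0.56.
E[X | X is even] = [(-2)·0.15 + 0·0.2 + 2·0.21] / 0.56
 = 0.12 / 0.56
 = 3/14

0.2143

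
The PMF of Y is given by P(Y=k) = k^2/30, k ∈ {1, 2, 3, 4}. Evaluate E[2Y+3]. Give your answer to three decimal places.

E[2Y+3] = Σ (2y+3)·P(Y=y)
 = 5·1/30 + 7·2/15 + 9·3/10 + 11·8/15
 = 1/6 + 14/15 + 27/10 + 88/15
 = 29/3

9.667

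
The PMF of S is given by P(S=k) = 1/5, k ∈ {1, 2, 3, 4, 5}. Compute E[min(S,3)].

E[min(S,3)] = Σ min(s,3)·P(S=s)
 = 1·1/5 + 2·1/5 + 3·1/5 + 3·1/5 + 3·1/5
 = 1/5 + 2/5 + 3/5 + 3/5 + 3/5
 = 12/5

2.4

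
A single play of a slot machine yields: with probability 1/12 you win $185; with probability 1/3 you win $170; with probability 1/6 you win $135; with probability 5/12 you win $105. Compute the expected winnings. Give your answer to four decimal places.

138.3333

E[payout] = 185·1/12 + 170·1/3 + 135·1/6 + 105·5/12
 = 185/12 + 170/3 + 45/2 + 175/4
 = 415/3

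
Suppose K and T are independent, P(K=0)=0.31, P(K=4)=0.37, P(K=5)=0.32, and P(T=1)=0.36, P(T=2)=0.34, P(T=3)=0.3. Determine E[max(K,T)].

E[max(K,T)] = Σ_k Σ_t max(k,t) · P(K=k)P(T=t)
 = 1·0.1116 + 2·0.1054 + 3·0.093 + 4·0.1332 + 4·0.1258 + 4·0.111 + 5·0.1152 + 5·0.1088 + 5·0.096
 = 0.1116 + 0.2108 + 0.279 + 0.5328 + 0.5032 + 0.444 + 0.576 + 0.544 + 0.48
 = 3.6814

3.6814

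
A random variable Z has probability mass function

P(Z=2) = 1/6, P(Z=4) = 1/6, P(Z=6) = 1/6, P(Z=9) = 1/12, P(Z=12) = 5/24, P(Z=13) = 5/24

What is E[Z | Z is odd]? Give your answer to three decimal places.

11.857

P(Z is odd) = 1/12 + 5/24 = 7/24.
E[Z | Z is odd] = [9·1/12 + 13·5/24] / (7/24)
 = 83/24 / (7/24)
 = 83/7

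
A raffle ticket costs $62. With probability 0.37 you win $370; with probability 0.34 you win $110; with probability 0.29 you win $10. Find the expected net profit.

115.2

E[payout] = 370·0.37 + 110·0.34 + 10·0.29
 = 136.9 + 37.4 + 2.9
 = 177.2
Net = 177.2 - 62 = 115.2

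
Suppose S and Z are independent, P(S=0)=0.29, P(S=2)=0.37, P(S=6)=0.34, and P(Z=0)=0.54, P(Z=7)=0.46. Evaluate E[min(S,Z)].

1.2788

E[min(S,Z)] = Σ_s Σ_z min(s,z) · P(S=s)P(Z=z)
 = 0·0.1566 + 0·0.1334 + 0·0.1998 + 2·0.1702 + 0·0.1836 + 6·0.1564
 = 0 + 0 + 0 + 0.3404 + 0 + 0.9384
 = 1.2788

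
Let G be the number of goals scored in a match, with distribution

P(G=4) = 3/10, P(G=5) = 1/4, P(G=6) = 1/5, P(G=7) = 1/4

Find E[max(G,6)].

E[max(G,6)] = Σ max(g,6)·P(G=g)
 = 6·3/10 + 6·1/4 + 6·1/5 + 7·1/4
 = 9/5 + 3/2 + 6/5 + 7/4
 = 25/4

6.25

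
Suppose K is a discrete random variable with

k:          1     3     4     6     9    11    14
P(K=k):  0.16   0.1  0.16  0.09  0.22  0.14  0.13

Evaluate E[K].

E[K] = Σ k·P(K=k)
 = 1·0.16 + 3·0.1 + 4·0.16 + 6·0.09 + 9·0.22 + 11·0.14 + 14·0.13
 = 0.16 + 0.3 + 0.64 + 0.54 + 1.98 + 1.54 + 1.82
 = 6.98

6.98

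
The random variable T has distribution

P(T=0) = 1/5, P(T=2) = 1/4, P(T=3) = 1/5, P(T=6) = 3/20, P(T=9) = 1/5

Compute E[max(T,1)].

E[max(T,1)] = Σ max(t,1)·P(T=t)
 = 1·1/5 + 2·1/4 + 3·1/5 + 6·3/20 + 9·1/5
 = 1/5 + 1/2 + 3/5 + 9/10 + 9/5
 = 4

4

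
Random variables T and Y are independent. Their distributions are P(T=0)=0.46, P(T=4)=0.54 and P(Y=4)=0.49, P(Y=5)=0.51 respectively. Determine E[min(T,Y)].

2.16

E[min(T,Y)] = Σ_t Σ_y min(t,y) · P(T=t)P(Y=y)
 = 0·0.2254 + 0·0.2346 + 4·0.2646 + 4·0.2754
 = 0 + 0 + 1.0584 + 1.1016
 = 2.16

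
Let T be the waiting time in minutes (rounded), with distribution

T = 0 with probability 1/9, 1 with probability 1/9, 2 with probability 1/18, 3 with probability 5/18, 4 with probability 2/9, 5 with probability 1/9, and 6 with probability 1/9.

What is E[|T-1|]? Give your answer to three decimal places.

2.389

E[|T-1|] = Σ |t-1|·P(T=t)
 = 1·1/9 + 0·1/9 + 1·1/18 + 2·5/18 + 3·2/9 + 4·1/9 + 5·1/9
 = 1/9 + 0 + 1/18 + 5/9 + 2/3 + 4/9 + 5/9
 = 43/18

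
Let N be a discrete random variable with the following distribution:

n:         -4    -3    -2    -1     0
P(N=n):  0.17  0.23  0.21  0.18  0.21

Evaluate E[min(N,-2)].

-2.57

E[min(N,-2)] = Σ min(n,-2)·P(N=n)
 = (-4)·0.17 + (-3)·0.23 + (-2)·0.21 + (-2)·0.18 + (-2)·0.21
 = (-0.68) + (-0.69) + (-0.42) + (-0.36) + (-0.42)
 = -2.57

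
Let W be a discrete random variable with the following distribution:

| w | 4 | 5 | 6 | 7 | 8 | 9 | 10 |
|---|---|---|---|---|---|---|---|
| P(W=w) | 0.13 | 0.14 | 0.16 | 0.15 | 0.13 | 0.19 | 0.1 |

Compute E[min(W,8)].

E[min(W,8)] = Σ min(w,8)·P(W=w)
 = 4·0.13 + 5·0.14 + 6·0.16 + 7·0.15 + 8·0.13 + 8·0.19 + 8·0.1
 = 0.52 + 0.7 + 0.96 + 1.05 + 1.04 + 1.52 + 0.8
 = 6.59

6.59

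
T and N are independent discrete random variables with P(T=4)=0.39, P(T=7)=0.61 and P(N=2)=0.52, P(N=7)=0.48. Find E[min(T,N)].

3.8384

E[min(T,N)] = Σ_t Σ_n min(t,n) · P(T=t)P(N=n)
 = 2·0.2028 + 4·0.1872 + 2·0.3172 + 7·0.2928
 = 0.4056 + 0.7488 + 0.6344 + 2.0496
 = 3.8384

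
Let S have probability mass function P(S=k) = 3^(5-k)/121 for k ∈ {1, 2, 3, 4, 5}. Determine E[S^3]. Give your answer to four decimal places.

E[S^3] = Σ s^3·P(S=s)
 = 1·81/121 + 8·27/121 + 27·9/121 + 64·3/121 + 125·1/121
 = 81/121 + 216/121 + 243/121 + 192/121 + 125/121
 = 857/121

7.0826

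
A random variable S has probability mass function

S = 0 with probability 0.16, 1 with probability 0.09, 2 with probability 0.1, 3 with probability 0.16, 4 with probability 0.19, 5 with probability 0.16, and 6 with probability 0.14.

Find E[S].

E[S] = Σ s·P(S=s)
 = 0·0.16 + 1·0.09 + 2·0.1 + 3·0.16 + 4·0.19 + 5·0.16 + 6·0.14
 = 0 + 0.09 + 0.2 + 0.48 + 0.76 + 0.8 + 0.84
 = 3.17

3.17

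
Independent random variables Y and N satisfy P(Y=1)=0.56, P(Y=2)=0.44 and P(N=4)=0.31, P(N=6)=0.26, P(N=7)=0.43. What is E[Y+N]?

7.25

E[Y+N] = Σ_y Σ_n (y+n) · P(Y=y)P(N=n)
 = 5·0.1736 + 7·0.1456 + 8·0.2408 + 6·0.1364 + 8·0.1144 + 9·0.1892
 = 0.868 + 1.0192 + 1.9264 + 0.8184 + 0.9152 + 1.7028
 = 7.25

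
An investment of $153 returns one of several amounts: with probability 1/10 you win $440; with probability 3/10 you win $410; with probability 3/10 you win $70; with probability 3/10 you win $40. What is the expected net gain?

47

E[payout] = 440·1/10 + 410·3/10 + 70·3/10 + 40·3/10
 = 44 + 123 + 21 + 12
 = 200
Net = 200 - 153 = 47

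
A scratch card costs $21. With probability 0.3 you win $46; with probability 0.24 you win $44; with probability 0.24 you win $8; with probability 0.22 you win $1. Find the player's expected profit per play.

E[payout] = 46·0.3 + 44·0.24 + 8·0.24 + 1·0.22
 = 13.8 + 10.56 + 1.92 + 0.22
 = 26.5
Net = 26.5 - 21 = 5.5

5.5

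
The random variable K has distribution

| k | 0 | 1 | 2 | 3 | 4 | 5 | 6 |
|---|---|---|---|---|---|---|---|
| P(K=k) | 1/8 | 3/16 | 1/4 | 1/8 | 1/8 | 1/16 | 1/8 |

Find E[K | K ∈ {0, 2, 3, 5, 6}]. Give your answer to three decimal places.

2.818

P(K ∈ {0, 2, 3, 5, 6}) = 1/8 + 1/4 + 1/8 + 1/16 + 1/8 = 11/16.
E[K | K ∈ {0, 2, 3, 5, 6}] = [0·1/8 + 2·1/4 + 3·1/8 + 5·1/16 + 6·1/8] / (11/16)
 = 31/16 / (11/16)
 = 31/11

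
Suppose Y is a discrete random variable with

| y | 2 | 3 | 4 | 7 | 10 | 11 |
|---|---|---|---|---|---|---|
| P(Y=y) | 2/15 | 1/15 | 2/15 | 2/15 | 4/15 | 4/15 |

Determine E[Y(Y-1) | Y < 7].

P(Y < 7) = 2/15 + 1/15 + 2/15 = 1/3.
E[Y(Y-1) | Y < 7] = [2·2/15 + 6·1/15 + 12·2/15] / (1/3)
 = 34/15 / (1/3)
 = 34/5

6.8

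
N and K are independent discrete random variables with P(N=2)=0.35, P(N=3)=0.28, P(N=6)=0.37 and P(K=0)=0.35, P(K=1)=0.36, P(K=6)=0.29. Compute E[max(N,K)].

4.4096

E[max(N,K)] = Σ_n Σ_k max(n,k) · P(N=n)P(K=k)
 = 2·0.1225 + 2·0.126 + 6·0.1015 + 3·0.098 + 3·0.1008 + 6·0.0812 + 6·0.1295 + 6·0.1332 + 6·0.1073
 = 0.245 + 0.252 + 0.609 + 0.294 + 0.3024 + 0.4872 + 0.777 + 0.7992 + 0.6438
 = 4.4096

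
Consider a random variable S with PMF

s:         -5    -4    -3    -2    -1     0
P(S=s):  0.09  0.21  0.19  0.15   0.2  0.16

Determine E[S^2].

E[S^2] = Σ s^2·P(S=s)
 = 25·0.09 + 16·0.21 + 9·0.19 + 4·0.15 + 1·0.2 + 0·0.16
 = 2.25 + 3.36 + 1.71 + 0.6 + 0.2 + 0
 = 8.12

8.12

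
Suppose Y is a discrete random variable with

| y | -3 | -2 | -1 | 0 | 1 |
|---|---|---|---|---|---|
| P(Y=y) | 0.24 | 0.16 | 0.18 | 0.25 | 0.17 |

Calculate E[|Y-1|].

2.05

E[|Y-1|] = Σ |y-1|·P(Y=y)
 = 4·0.24 + 3·0.16 + 2·0.18 + 1·0.25 + 0·0.17
 = 0.96 + 0.48 + 0.36 + 0.25 + 0
 = 2.05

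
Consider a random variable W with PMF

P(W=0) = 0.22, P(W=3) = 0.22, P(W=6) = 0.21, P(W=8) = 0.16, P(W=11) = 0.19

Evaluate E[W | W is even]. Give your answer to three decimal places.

P(W is even) = 0.22 + 0.21 + 0.16 = 0.59.
E[W | W is even] = [0·0.22 + 6·0.21 + 8·0.16] / 0.59
 = 2.54 / 0.59
 = 254/59

4.305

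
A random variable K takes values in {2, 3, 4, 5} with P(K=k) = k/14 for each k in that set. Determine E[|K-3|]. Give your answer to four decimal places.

1.1429

E[|K-3|] = Σ |k-3|·P(K=k)
 = 1·1/7 + 0·3/14 + 1·2/7 + 2·5/14
 = 1/7 + 0 + 2/7 + 5/7
 = 8/7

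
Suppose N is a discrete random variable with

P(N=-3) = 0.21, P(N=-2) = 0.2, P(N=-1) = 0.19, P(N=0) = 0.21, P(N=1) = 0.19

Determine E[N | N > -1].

P(N > -1) = 0.21 + 0.19 = 0.4.
E[N | N > -1] = [0·0.21 + 1·0.19] / 0.4
 = 0.19 / 0.4
 = 19/40

0.475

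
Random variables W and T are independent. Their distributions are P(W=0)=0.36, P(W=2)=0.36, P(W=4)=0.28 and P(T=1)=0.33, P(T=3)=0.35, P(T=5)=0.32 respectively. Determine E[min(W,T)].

E[min(W,T)] = Σ_w Σ_t min(w,t) · P(W=w)P(T=t)
 = 0·0.1188 + 0·0.126 + 0·0.1152 + 1·0.1188 + 2·0.126 + 2·0.1152 + 1·0.0924 + 3·0.098 + 4·0.0896
 = 0 + 0 + 0 + 0.1188 + 0.252 + 0.2304 + 0.0924 + 0.294 + 0.3584
 = 1.346

1.346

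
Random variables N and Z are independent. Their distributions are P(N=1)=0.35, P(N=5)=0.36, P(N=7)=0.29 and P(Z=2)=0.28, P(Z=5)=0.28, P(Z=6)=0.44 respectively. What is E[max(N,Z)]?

E[max(N,Z)] = Σ_n Σ_z max(n,z) · P(N=n)P(Z=z)
 = 2·0.098 + 5·0.098 + 6·0.154 + 5·0.1008 + 5·0.1008 + 6·0.1584 + 7·0.0812 + 7·0.0812 + 7·0.1276
 = 0.196 + 0.49 + 0.924 + 0.504 + 0.504 + 0.9504 + 0.5684 + 0.5684 + 0.8932
 = 5.5984

5.5984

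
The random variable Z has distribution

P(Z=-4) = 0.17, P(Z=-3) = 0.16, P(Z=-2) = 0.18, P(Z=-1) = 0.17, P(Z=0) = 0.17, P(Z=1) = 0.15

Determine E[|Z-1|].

2.54

E[|Z-1|] = Σ |z-1|·P(Z=z)
 = 5·0.17 + 4·0.16 + 3·0.18 + 2·0.17 + 1·0.17 + 0·0.15
 = 0.85 + 0.64 + 0.54 + 0.34 + 0.17 + 0
 = 2.54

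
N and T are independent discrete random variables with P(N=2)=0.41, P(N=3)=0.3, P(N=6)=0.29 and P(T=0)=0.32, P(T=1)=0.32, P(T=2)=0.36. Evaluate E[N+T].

E[N+T] = Σ_n Σ_t (n+t) · P(N=n)P(T=t)
 = 2·0.1312 + 3·0.1312 + 4·0.1476 + 3·0.096 + 4·0.096 + 5·0.108 + 6·0.0928 + 7·0.0928 + 8·0.1044
 = 0.2624 + 0.3936 + 0.5904 + 0.288 + 0.384 + 0.54 + 0.5568 + 0.6496 + 0.8352
 = 4.5

4.5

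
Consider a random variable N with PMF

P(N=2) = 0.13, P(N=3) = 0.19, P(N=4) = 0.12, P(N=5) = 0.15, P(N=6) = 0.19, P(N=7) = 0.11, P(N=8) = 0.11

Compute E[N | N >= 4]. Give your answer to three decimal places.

5.912

P(N >= 4) = 0.12 + 0.15 + 0.19 + 0.11 + 0.11 = 0.68.
E[N | N >= 4] = [4·0.12 + 5·0.15 + 6·0.19 + 7·0.11 + 8·0.11] / 0.68
 = 4.02 / 0.68
 = 201/34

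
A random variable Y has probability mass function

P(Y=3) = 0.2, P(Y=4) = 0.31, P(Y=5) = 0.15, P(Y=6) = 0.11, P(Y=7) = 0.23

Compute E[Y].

4.86

E[Y] = Σ y·P(Y=y)
 = 3·0.2 + 4·0.31 + 5·0.15 + 6·0.11 + 7·0.23
 = 0.6 + 1.24 + 0.75 + 0.66 + 1.61
 = 4.86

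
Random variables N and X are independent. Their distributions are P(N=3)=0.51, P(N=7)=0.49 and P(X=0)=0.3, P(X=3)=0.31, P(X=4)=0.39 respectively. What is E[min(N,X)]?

E[min(N,X)] = Σ_n Σ_x min(n,x) · P(N=n)P(X=x)
 = 0·0.153 + 3·0.1581 + 3·0.1989 + 0·0.147 + 3·0.1519 + 4·0.1911
 = 0 + 0.4743 + 0.5967 + 0 + 0.4557 + 0.7644
 = 2.2911

2.2911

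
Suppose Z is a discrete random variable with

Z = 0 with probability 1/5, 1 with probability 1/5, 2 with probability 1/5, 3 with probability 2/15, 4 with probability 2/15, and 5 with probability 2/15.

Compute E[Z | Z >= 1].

2.75

P(Z >= 1) = 1/5 + 1/5 + 2/15 + 2/15 + 2/15 = 4/5.
E[Z | Z >= 1] = [1·1/5 + 2·1/5 + 3·2/15 + 4·2/15 + 5·2/15] / (4/5)
 = 11/5 / (4/5)
 = 11/4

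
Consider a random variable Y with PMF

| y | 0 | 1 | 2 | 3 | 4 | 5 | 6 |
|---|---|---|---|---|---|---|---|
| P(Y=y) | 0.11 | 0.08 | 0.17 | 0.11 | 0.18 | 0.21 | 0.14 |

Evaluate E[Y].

E[Y] = Σ y·P(Y=y)
 = 0·0.11 + 1·0.08 + 2·0.17 + 3·0.11 + 4·0.18 + 5·0.21 + 6·0.14
 = 0 + 0.08 + 0.34 + 0.33 + 0.72 + 1.05 + 0.84
 = 3.36

3.36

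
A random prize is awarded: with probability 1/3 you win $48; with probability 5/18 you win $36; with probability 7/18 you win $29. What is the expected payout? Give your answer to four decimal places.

E[payout] = 48·1/3 + 36·5/18 + 29·7/18
 = 16 + 10 + 203/18
 = 671/18

37.2778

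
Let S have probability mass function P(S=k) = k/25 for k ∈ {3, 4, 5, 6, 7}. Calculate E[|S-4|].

1.64

E[|S-4|] = Σ |s-4|·P(S=s)
 = 1·3/25 + 0·4/25 + 1·1/5 + 2·6/25 + 3·7/25
 = 3/25 + 0 + 1/5 + 12/25 + 21/25
 = 41/25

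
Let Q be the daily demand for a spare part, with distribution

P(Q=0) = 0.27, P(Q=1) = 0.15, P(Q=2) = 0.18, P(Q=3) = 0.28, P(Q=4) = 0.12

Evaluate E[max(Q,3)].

3.12

E[max(Q,3)] = Σ max(q,3)·P(Q=q)
 = 3·0.27 + 3·0.15 + 3·0.18 + 3·0.28 + 4·0.12
 = 0.81 + 0.45 + 0.54 + 0.84 + 0.48
 = 3.12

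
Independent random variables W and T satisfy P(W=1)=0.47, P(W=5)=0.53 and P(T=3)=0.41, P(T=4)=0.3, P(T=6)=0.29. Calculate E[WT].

E[WT] = Σ_w Σ_t wt · P(W=w)P(T=t)
 = 3·0.1927 + 4·0.141 + 6·0.1363 + 15·0.2173 + 20·0.159 + 30·0.1537
 = 0.5781 + 0.564 + 0.8178 + 3.2595 + 3.18 + 4.611
 = 13.0104

13.0104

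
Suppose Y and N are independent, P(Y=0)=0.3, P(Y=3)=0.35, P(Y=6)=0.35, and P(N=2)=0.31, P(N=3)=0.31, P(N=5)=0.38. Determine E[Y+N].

6.6

E[Y+N] = Σ_y Σ_n (y+n) · P(Y=y)P(N=n)
 = 2·0.093 + 3·0.093 + 5·0.114 + 5·0.1085 + 6·0.1085 + 8·0.133 + 8·0.1085 + 9·0.1085 + 11·0.133
 = 0.186 + 0.279 + 0.57 + 0.5425 + 0.651 + 1.064 + 0.868 + 0.9765 + 1.463
 = 6.6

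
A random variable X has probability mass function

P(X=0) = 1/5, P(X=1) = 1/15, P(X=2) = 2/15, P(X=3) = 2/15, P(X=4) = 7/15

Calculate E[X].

E[X] = Σ x·P(X=x)
 = 0·1/5 + 1·1/15 + 2·2/15 + 3·2/15 + 4·7/15
 = 0 + 1/15 + 4/15 + 2/5 + 28/15
 = 13/5

2.6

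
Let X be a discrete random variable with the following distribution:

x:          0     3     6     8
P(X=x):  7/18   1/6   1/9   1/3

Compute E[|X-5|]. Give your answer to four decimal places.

3.3889

E[|X-5|] = Σ |x-5|·P(X=x)
 = 5·7/18 + 2·1/6 + 1·1/9 + 3·1/3
 = 35/18 + 1/3 + 1/9 + 1
 = 61/18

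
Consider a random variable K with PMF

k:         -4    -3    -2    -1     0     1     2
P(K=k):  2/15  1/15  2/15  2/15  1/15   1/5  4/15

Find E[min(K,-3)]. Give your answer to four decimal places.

E[min(K,-3)] = Σ min(k,-3)·P(K=k)
 = (-4)·2/15 + (-3)·1/15 + (-3)·2/15 + (-3)·2/15 + (-3)·1/15 + (-3)·1/5 + (-3)·4/15
 = (-8/15) + (-1/5) + (-2/5) + (-2/5) + (-1/5) + (-3/5) + (-4/5)
 = -47/15

-3.1333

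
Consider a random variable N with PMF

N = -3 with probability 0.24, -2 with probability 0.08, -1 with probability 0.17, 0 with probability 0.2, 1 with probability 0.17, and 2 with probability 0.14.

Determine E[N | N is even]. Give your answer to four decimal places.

P(N is even) = 0.08 + 0.2 + 0.14 = 0.42.
E[N | N is even] = [(-2)·0.08 + 0·0.2 + 2·0.14] / 0.42
 = 0.12 / 0.42
 = 2/7

0.2857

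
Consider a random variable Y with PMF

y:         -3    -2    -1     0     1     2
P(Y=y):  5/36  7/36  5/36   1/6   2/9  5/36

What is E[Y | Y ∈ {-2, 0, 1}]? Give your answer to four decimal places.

P(Y ∈ {-2, 0, 1}) = 7/36 + 1/6 + 2/9 = 7/12.
E[Y | Y ∈ {-2, 0, 1}] = [(-2)·7/36 + 0·1/6 + 1·2/9] / (7/12)
 = -1/6 / (7/12)
 = -2/7

-0.2857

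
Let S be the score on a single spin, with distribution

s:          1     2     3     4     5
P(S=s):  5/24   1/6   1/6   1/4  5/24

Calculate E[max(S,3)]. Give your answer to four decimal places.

3.6667

E[max(S,3)] = Σ max(s,3)·P(S=s)
 = 3·5/24 + 3·1/6 + 3·1/6 + 4·1/4 + 5·5/24
 = 5/8 + 1/2 + 1/2 + 1 + 25/24
 = 11/3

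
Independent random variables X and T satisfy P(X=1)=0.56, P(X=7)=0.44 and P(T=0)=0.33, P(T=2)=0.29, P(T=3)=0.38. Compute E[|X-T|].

3.096

E[|X-T|] = Σ_x Σ_t |x-t| · P(X=x)P(T=t)
 = 1·0.1848 + 1·0.1624 + 2·0.2128 + 7·0.1452 + 5·0.1276 + 4·0.1672
 = 0.1848 + 0.1624 + 0.4256 + 1.0164 + 0.638 + 0.6688
 = 3.096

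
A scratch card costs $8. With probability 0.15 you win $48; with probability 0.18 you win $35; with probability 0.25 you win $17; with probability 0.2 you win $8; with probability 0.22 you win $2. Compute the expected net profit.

E[payout] = 48·0.15 + 35·0.18 + 17·0.25 + 8·0.2 + 2·0.22
 = 7.2 + 6.3 + 4.25 + 1.6 + 0.44
 = 19.79
Net = 19.79 - 8 = 11.79

11.79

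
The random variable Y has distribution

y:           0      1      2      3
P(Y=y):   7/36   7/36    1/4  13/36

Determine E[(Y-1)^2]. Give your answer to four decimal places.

E[(Y-1)^2] = Σ (y-1)^2·P(Y=y)
 = 1·7/36 + 0·7/36 + 1·1/4 + 4·13/36
 = 7/36 + 0 + 1/4 + 13/9
 = 17/9

1.8889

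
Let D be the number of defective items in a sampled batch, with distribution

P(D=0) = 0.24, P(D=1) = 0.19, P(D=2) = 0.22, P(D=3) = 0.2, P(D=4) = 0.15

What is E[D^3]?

16.95

E[D^3] = Σ d^3·P(D=d)
 = 0·0.24 + 1·0.19 + 8·0.22 + 27·0.2 + 64·0.15
 = 0 + 0.19 + 1.76 + 5.4 + 9.6
 = 16.95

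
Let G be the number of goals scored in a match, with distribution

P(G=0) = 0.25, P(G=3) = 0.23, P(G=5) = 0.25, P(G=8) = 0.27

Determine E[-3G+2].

E[-3G+2] = Σ (-3g+2)·P(G=g)
 = 2·0.25 + (-7)·0.23 + (-13)·0.25 + (-22)·0.27
 = 0.5 + (-1.61) + (-3.25) + (-5.94)
 = -10.3

-10.3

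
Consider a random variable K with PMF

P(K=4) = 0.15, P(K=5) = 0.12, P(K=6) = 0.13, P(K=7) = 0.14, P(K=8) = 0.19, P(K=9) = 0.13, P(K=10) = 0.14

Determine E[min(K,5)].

4.85

E[min(K,5)] = Σ min(k,5)·P(K=k)
 = 4·0.15 + 5·0.12 + 5·0.13 + 5·0.14 + 5·0.19 + 5·0.13 + 5·0.14
 = 0.6 + 0.6 + 0.65 + 0.7 + 0.95 + 0.65 + 0.7
 = 4.85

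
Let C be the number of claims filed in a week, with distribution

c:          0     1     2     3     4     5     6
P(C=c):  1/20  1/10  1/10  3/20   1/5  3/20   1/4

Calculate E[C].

E[C] = Σ c·P(C=c)
 = 0·1/20 + 1·1/10 + 2·1/10 + 3·3/20 + 4·1/5 + 5·3/20 + 6·1/4
 = 0 + 1/10 + 1/5 + 9/20 + 4/5 + 3/4 + 3/2
 = 19/5

3.8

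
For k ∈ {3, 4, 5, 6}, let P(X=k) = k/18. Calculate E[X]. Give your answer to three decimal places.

4.778

E[X] = Σ x·P(X=x)
 = 3·1/6 + 4·2/9 + 5·5/18 + 6·1/3
 = 1/2 + 8/9 + 25/18 + 2
 = 43/9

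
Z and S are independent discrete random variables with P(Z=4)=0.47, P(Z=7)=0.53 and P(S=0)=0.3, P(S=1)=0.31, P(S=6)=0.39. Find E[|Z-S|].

E[|Z-S|] = Σ_z Σ_s |z-s| · P(Z=z)P(S=s)
 = 4·0.141 + 3·0.1457 + 2·0.1833 + 7·0.159 + 6·0.1643 + 1·0.2067
 = 0.564 + 0.4371 + 0.3666 + 1.113 + 0.9858 + 0.2067
 = 3.6732

3.6732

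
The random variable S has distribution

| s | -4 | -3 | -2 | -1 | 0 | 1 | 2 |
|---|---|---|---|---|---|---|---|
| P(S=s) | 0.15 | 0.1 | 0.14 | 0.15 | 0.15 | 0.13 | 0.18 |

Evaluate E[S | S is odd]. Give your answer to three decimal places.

-0.842

P(S is odd) = 0.1 + 0.15 + 0.13 = 0.38.
E[S | S is odd] = [(-3)·0.1 + (-1)·0.15 + 1·0.13] / 0.38
 = -0.32 / 0.38
 = -16/19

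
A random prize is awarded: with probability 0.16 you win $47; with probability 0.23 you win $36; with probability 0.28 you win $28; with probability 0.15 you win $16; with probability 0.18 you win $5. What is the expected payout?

26.94

E[payout] = 47·0.16 + 36·0.23 + 28·0.28 + 16·0.15 + 5·0.18
 = 7.52 + 8.28 + 7.84 + 2.4 + 0.9
 = 26.94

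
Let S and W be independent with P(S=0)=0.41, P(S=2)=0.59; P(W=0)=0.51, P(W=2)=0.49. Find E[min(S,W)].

E[min(S,W)] = Σ_s Σ_w min(s,w) · P(S=s)P(W=w)
 = 0·0.2091 + 0·0.2009 + 0·0.3009 + 2·0.2891
 = 0 + 0 + 0 + 0.5782
 = 0.5782

0.5782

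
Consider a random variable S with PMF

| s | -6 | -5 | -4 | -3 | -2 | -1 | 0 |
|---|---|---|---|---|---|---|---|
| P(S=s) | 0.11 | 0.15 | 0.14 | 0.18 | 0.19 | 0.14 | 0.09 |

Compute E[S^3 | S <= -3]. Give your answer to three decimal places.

P(S <= -3) = 0.11 + 0.15 + 0.14 + 0.18 = 0.58.
E[S^3 | S <= -3] = [(-216)·0.11 + (-125)·0.15 + (-64)·0.14 + (-27)·0.18] / 0.58
 = -56.33 / 0.58
 = -5633/58

-97.121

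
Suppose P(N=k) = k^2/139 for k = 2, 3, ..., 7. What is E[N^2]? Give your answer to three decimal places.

E[N^2] = Σ n^2·P(N=n)
 = 4·4/139 + 9·9/139 + 16·16/139 + 25·25/139 + 36·36/139 + 49·49/139
 = 16/139 + 81/139 + 256/139 + 625/139 + 1296/139 + 2401/139
 = 4675/139

33.633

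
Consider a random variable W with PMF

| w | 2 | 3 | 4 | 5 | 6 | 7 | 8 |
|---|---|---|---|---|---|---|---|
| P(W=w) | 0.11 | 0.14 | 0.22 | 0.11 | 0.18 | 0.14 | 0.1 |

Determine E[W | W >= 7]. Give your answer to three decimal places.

P(W >= 7) = 0.14 + 0.1 = 0.24.
E[W | W >= 7] = [7·0.14 + 8·0.1] / 0.24
 = 1.78 / 0.24
 = 89/12

7.417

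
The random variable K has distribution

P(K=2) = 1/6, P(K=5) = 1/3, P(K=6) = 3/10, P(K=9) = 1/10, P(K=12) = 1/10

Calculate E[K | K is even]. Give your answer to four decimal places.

5.8824

P(K is even) = 1/6 + 3/10 + 1/10 = 17/30.
E[K | K is even] = [2·1/6 + 6·3/10 + 12·1/10] / (17/30)
 = 10/3 / (17/30)
 = 100/17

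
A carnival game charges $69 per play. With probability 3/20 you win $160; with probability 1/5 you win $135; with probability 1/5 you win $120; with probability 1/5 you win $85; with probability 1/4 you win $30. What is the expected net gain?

E[payout] = 160·3/20 + 135·1/5 + 120·1/5 + 85·1/5 + 30·1/4
 = 24 + 27 + 24 + 17 + 15/2
 = 199/2
Net = 199/2 - 69 = 61/2

30.5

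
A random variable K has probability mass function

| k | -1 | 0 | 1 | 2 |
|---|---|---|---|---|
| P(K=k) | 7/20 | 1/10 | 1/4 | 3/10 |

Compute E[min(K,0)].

-0.35

E[min(K,0)] = Σ min(k,0)·P(K=k)
 = (-1)·7/20 + 0·1/10 + 0·1/4 + 0·3/10
 = (-7/20) + 0 + 0 + 0
 = -7/20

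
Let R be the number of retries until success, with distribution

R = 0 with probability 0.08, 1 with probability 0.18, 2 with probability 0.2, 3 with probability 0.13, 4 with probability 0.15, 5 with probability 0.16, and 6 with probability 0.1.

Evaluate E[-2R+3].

E[-2R+3] = Σ (-2r+3)·P(R=r)
 = 3·0.08 + 1·0.18 + (-1)·0.2 + (-3)·0.13 + (-5)·0.15 + (-7)·0.16 + (-9)·0.1
 = 0.24 + 0.18 + (-0.2) + (-0.39) + (-0.75) + (-1.12) + (-0.9)
 = -2.94

-2.94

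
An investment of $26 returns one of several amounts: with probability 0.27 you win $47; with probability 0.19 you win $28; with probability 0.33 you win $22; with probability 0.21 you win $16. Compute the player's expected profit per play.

E[payout] = 47·0.27 + 28·0.19 + 22·0.33 + 16·0.21
 = 12.69 + 5.32 + 7.26 + 3.36
 = 28.63
Net = 28.63 - 26 = 2.63

2.63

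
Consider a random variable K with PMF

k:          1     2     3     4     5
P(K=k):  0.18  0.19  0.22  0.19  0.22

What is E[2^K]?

12.96

E[2^K] = Σ 2^k·P(K=k)
 = 2·0.18 + 4·0.19 + 8·0.22 + 16·0.19 + 32·0.22
 = 0.36 + 0.76 + 1.76 + 3.04 + 7.04
 = 12.96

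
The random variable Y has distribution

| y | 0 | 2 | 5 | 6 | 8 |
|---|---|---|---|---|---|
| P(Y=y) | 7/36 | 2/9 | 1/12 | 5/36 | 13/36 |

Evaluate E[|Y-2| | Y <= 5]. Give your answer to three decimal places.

1.278

P(Y <= 5) = 7/36 + 2/9 + 1/12 = 1/2.
E[|Y-2| | Y <= 5] = [2·7/36 + 0·2/9 + 3·1/12] / (1/2)
 = 23/36 / (1/2)
 = 23/18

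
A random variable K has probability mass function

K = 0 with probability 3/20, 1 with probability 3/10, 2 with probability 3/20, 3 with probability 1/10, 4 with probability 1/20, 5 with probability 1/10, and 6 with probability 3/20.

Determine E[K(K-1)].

8

E[K(K-1)] = Σ k(k-1)·P(K=k)
 = 0·3/20 + 0·3/10 + 2·3/20 + 6·1/10 + 12·1/20 + 20·1/10 + 30·3/20
 = 0 + 0 + 3/10 + 3/5 + 3/5 + 2 + 9/2
 = 8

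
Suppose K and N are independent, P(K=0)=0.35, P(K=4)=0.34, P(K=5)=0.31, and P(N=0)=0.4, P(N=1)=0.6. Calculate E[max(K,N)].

E[max(K,N)] = Σ_k Σ_n max(k,n) · P(K=k)P(N=n)
 = 0·0.14 + 1·0.21 + 4·0.136 + 4·0.204 + 5·0.124 + 5·0.186
 = 0 + 0.21 + 0.544 + 0.816 + 0.62 + 0.93
 = 3.12

3.12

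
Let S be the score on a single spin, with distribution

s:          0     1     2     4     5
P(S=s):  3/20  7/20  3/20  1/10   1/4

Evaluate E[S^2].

E[S^2] = Σ s^2·P(S=s)
 = 0·3/20 + 1·7/20 + 4·3/20 + 16·1/10 + 25·1/4
 = 0 + 7/20 + 3/5 + 8/5 + 25/4
 = 44/5

8.8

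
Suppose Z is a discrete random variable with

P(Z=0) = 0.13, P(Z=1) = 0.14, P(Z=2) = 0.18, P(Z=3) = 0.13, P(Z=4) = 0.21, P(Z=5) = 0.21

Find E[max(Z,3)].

E[max(Z,3)] = Σ max(z,3)·P(Z=z)
 = 3·0.13 + 3·0.14 + 3·0.18 + 3·0.13 + 4·0.21 + 5·0.21
 = 0.39 + 0.42 + 0.54 + 0.39 + 0.84 + 1.05
 = 3.63

3.63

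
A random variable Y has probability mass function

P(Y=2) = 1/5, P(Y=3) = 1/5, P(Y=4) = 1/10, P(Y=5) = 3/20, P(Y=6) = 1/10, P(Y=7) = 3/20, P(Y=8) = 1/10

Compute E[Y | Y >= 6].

7

P(Y >= 6) = 1/10 + 3/20 + 1/10 = 7/20.
E[Y | Y >= 6] = [6·1/10 + 7·3/20 + 8·1/10] / (7/20)
 = 49/20 / (7/20)
 = 7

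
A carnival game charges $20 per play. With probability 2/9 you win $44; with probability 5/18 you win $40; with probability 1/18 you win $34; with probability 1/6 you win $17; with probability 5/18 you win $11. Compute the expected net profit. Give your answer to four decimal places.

E[payout] = 44·2/9 + 40·5/18 + 34·1/18 + 17·1/6 + 11·5/18
 = 88/9 + 100/9 + 17/9 + 17/6 + 55/18
 = 86/3
Net = 86/3 - 20 = 26/3

8.6667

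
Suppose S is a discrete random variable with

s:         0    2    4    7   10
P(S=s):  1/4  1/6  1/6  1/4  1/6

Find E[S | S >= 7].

P(S >= 7) = 1/4 + 1/6 = 5/12.
E[S | S >= 7] = [7·1/4 + 10·1/6] / (5/12)
 = 41/12 / (5/12)
 = 41/5

8.2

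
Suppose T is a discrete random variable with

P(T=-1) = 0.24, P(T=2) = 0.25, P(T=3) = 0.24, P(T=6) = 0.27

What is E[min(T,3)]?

E[min(T,3)] = Σ min(t,3)·P(T=t)
 = (-1)·0.24 + 2·0.25 + 3·0.24 + 3·0.27
 = (-0.24) + 0.5 + 0.72 + 0.81
 = 1.79

1.79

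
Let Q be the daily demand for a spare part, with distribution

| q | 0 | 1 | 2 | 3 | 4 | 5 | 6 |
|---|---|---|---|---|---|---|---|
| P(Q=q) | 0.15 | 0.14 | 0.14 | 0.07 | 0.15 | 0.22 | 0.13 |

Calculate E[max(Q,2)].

3.55

E[max(Q,2)] = Σ max(q,2)·P(Q=q)
 = 2·0.15 + 2·0.14 + 2·0.14 + 3·0.07 + 4·0.15 + 5·0.22 + 6·0.13
 = 0.3 + 0.28 + 0.28 + 0.21 + 0.6 + 1.1 + 0.78
 = 3.55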